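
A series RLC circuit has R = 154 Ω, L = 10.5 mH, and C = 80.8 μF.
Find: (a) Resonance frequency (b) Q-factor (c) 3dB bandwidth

Step 1 — Resonance: ω₀ = 1/√(LC) = 1/√(0.0105·8.08e-05) = 1086 rad/s.
Step 2 — f₀ = ω₀/(2π) = 172.8 Hz.
Step 3 — Series Q: Q = ω₀L/R = 1086·0.0105/154 = 0.07402.
Step 4 — Bandwidth: Δω = ω₀/Q = 1.467e+04 rad/s; BW = Δω/(2π) = 2334 Hz.

(a) f₀ = 172.8 Hz  (b) Q = 0.07402  (c) BW = 2334 Hz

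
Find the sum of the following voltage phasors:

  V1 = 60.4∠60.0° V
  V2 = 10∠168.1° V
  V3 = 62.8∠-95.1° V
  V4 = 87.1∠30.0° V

Step 1 — Convert each phasor to rectangular form:
  V1 = 60.4·(cos(60.0°) + j·sin(60.0°)) = 30.2 + j52.31 V
  V2 = 10·(cos(168.1°) + j·sin(168.1°)) = -9.785 + j2.062 V
  V3 = 62.8·(cos(-95.1°) + j·sin(-95.1°)) = -5.583 - j62.55 V
  V4 = 87.1·(cos(30.0°) + j·sin(30.0°)) = 75.43 + j43.55 V
Step 2 — Sum components: V_total = 90.26 + j35.37 V.
Step 3 — Convert to polar: |V_total| = 96.95 V, ∠V_total = 21.4°.

V_total = 96.95∠21.4° V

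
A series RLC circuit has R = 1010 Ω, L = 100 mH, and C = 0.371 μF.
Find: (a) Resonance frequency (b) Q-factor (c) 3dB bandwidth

Step 1 — Resonance condition Im(Z)=0 gives ω₀ = 1/√(LC).
Step 2 — ω₀ = 1/√(0.1·3.71e-07) = 5192 rad/s.
Step 3 — f₀ = ω₀/(2π) = 826.3 Hz.
Step 4 — Series Q: Q = ω₀L/R = 5192·0.1/1010 = 0.514.
Step 5 — 3dB bandwidth: Δω = ω₀/Q = 1.01e+04 rad/s; BW = Δω/(2π) = 1607 Hz.

(a) f₀ = 826.3 Hz  (b) Q = 0.514  (c) BW = 1607 Hz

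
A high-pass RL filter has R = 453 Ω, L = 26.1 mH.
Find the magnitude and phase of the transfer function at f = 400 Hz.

Step 1 — Angular frequency: ω = 2π·400 = 2513 rad/s.
Step 2 — Transfer function: H(jω) = jωL/(R + jωL).
Step 3 — Numerator jωL = j·65.6; denominator R + jωL = 453 + j65.6.
Step 4 — H = 0.02054 + j0.1418.
Step 5 — Magnitude: |H| = 0.1433 (-16.9 dB); phase: φ = 81.8°.

|H| = 0.1433 (-16.9 dB), φ = 81.8°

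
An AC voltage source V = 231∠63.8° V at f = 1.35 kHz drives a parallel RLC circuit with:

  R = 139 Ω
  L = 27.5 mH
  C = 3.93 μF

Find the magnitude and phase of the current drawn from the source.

Step 1 — Angular frequency: ω = 2π·f = 2π·1350 = 8482 rad/s.
Step 2 — Component impedances:
  R: Z = R = 139 Ω
  L: Z = jωL = j·8482·0.0275 = 0 + j233.3 Ω
  C: Z = 1/(jωC) = -j/(ω·C) = 0 - j30 Ω
Step 3 — Parallel combination: 1/Z_total = 1/R + 1/L + 1/C; Z_total = 8.033 - j32.44 Ω = 33.42∠-76.1° Ω.
Step 4 — Source phasor: V = 231∠63.8° V = 102 + j207.3 V.
Step 5 — Ohm's law: I = V / Z_total = (102 + j207.3) / (8.033 - j32.44) = -5.287 + j4.454 A.
Step 6 — Convert to polar: |I| = 6.913 A, ∠I = 139.9°.

I = 6.913∠139.9° A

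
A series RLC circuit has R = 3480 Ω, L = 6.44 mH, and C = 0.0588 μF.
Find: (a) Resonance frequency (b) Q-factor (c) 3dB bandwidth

Step 1 — Resonance condition Im(Z)=0 gives ω₀ = 1/√(LC).
Step 2 — ω₀ = 1/√(0.00644·5.88e-08) = 5.139e+04 rad/s.
Step 3 — f₀ = ω₀/(2π) = 8179 Hz.
Step 4 — Series Q: Q = ω₀L/R = 5.139e+04·0.00644/3480 = 0.0951.
Step 5 — 3dB bandwidth: Δω = ω₀/Q = 5.404e+05 rad/s; BW = Δω/(2π) = 8.6e+04 Hz.

(a) f₀ = 8179 Hz  (b) Q = 0.0951  (c) BW = 8.6e+04 Hz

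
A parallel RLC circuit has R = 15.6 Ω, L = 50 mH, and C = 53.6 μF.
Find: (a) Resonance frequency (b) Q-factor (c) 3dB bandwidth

Step 1 — Resonance: ω₀ = 1/√(LC) = 1/√(0.05·5.36e-05) = 610.8 rad/s.
Step 2 — f₀ = ω₀/(2π) = 97.22 Hz.
Step 3 — Parallel Q: Q = R/(ω₀L) = 15.6/(610.8·0.05) = 0.5108.
Step 4 — Bandwidth: Δω = ω₀/Q = 1196 rad/s; BW = Δω/(2π) = 190.3 Hz.

(a) f₀ = 97.22 Hz  (b) Q = 0.5108  (c) BW = 190.3 Hz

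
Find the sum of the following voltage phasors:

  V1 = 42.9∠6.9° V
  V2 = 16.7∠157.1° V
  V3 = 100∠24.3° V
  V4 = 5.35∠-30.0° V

Step 1 — Convert each phasor to rectangular form:
  V1 = 42.9·(cos(6.9°) + j·sin(6.9°)) = 42.59 + j5.154 V
  V2 = 16.7·(cos(157.1°) + j·sin(157.1°)) = -15.38 + j6.498 V
  V3 = 100·(cos(24.3°) + j·sin(24.3°)) = 91.14 + j41.15 V
  V4 = 5.35·(cos(-30.0°) + j·sin(-30.0°)) = 4.633 - j2.675 V
Step 2 — Sum components: V_total = 123 + j50.13 V.
Step 3 — Convert to polar: |V_total| = 132.8 V, ∠V_total = 22.2°.

V_total = 132.8∠22.2° V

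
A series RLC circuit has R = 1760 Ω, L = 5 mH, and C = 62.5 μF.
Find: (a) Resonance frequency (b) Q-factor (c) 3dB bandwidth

Step 1 — Resonance: ω₀ = 1/√(LC) = 1/√(0.005·6.25e-05) = 1789 rad/s.
Step 2 — f₀ = ω₀/(2π) = 284.7 Hz.
Step 3 — Series Q: Q = ω₀L/R = 1789·0.005/1760 = 0.005082.
Step 4 — Bandwidth: Δω = ω₀/Q = 3.52e+05 rad/s; BW = Δω/(2π) = 5.602e+04 Hz.

(a) f₀ = 284.7 Hz  (b) Q = 0.005082  (c) BW = 5.602e+04 Hz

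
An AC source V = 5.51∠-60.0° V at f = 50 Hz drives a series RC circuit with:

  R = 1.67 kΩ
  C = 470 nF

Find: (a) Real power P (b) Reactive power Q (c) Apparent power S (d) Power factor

Step 1 — Angular frequency: ω = 2π·f = 2π·50 = 314.2 rad/s.
Step 2 — Component impedances:
  R: Z = R = 1670 Ω
  C: Z = 1/(jωC) = -j/(ω·C) = 0 - j6773 Ω
Step 3 — Series combination: Z_total = R + C = 1670 - j6773 Ω = 6975∠-76.1° Ω.
Step 4 — Source phasor: V = 5.51∠-60.0° V = 2.755 - j4.772 V.
Step 5 — Current: I = V / Z = 0.0007588 + j0.0002197 A = 0.0007899∠16.1° A.
Step 6 — Complex power: S = V·I* = 0.001042 - j0.004226 VA.
Step 7 — Real power: P = Re(S) = 0.001042 W.
Step 8 — Reactive power: Q = Im(S) = -0.004226 VAR.
Step 9 — Apparent power: |S| = 0.004352 VA.
Step 10 — Power factor: PF = P/|S| = 0.2394 (leading).

(a) P = 0.001042 W  (b) Q = -0.004226 VAR  (c) S = 0.004352 VA  (d) PF = 0.2394 (leading)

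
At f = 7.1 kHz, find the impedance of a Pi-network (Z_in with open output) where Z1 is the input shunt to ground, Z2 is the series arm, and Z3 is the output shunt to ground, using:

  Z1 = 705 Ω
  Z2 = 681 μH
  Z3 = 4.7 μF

Step 1 — Angular frequency: ω = 2π·f = 2π·7100 = 4.461e+04 rad/s.
Step 2 — Component impedances:
  Z1: Z = R = 705 Ω
  Z2: Z = jωL = j·4.461e+04·0.000681 = 0 + j30.38 Ω
  Z3: Z = 1/(jωC) = -j/(ω·C) = 0 - j4.769 Ω
Step 3 — With open output, the series arm Z2 and the output shunt Z3 appear in series to ground: Z2 + Z3 = 0 + j25.61 Ω.
Step 4 — Parallel with input shunt Z1: Z_in = Z1 || (Z2 + Z3) = 0.9291 + j25.58 Ω = 25.59∠87.9° Ω.

Z = 0.9291 + j25.58 Ω = 25.59∠87.9° Ω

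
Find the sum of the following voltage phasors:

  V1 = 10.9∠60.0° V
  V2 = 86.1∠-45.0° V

Step 1 — Convert each phasor to rectangular form:
  V1 = 10.9·(cos(60.0°) + j·sin(60.0°)) = 5.45 + j9.44 V
  V2 = 86.1·(cos(-45.0°) + j·sin(-45.0°)) = 60.88 - j60.88 V
Step 2 — Sum components: V_total = 66.33 - j51.44 V.
Step 3 — Convert to polar: |V_total| = 83.94 V, ∠V_total = -37.8°.

V_total = 83.94∠-37.8° V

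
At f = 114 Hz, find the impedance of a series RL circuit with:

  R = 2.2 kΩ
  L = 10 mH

Step 1 — Angular frequency: ω = 2π·f = 2π·114 = 716.3 rad/s.
Step 2 — Component impedances:
  R: Z = R = 2200 Ω
  L: Z = jωL = j·716.3·0.01 = 0 + j7.163 Ω
Step 3 — Series combination: Z_total = R + L = 2200 + j7.163 Ω = 2200∠0.2° Ω.

Z = 2200 + j7.163 Ω = 2200∠0.2° Ω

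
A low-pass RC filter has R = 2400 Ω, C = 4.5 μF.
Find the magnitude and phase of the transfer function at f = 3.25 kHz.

Step 1 — Angular frequency: ω = 2π·3250 = 2.042e+04 rad/s.
Step 2 — Transfer function: H(jω) = 1/(1 + jωRC).
Step 3 — Denominator: 1 + jωRC = 1 + j·2.042e+04·2400·4.5e-06 = 1 + j220.5.
Step 4 — H = 2.056e-05 - j0.004534.
Step 5 — Magnitude: |H| = 0.004534 (-46.9 dB); phase: φ = -89.7°.

|H| = 0.004534 (-46.9 dB), φ = -89.7°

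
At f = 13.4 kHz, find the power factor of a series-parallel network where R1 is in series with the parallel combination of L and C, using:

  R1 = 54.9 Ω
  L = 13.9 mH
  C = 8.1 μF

Step 1 — Angular frequency: ω = 2π·f = 2π·1.34e+04 = 8.419e+04 rad/s.
Step 2 — Component impedances:
  R1: Z = R = 54.9 Ω
  L: Z = jωL = j·8.419e+04·0.0139 = 0 + j1170 Ω
  C: Z = 1/(jωC) = -j/(ω·C) = 0 - j1.466 Ω
Step 3 — Parallel branch: L || C = 1/(1/L + 1/C) = 0 - j1.468 Ω.
Step 4 — Series with R1: Z_total = R1 + (L || C) = 54.9 - j1.468 Ω = 54.92∠-1.5° Ω.
Step 5 — Power factor: PF = cos(φ) = Re(Z)/|Z| = 54.9/54.92 = 0.9996.
Step 6 — Type: Im(Z) = -1.468 ⇒ leading (phase φ = -1.5°).

PF = 0.9996 (leading, φ = -1.5°)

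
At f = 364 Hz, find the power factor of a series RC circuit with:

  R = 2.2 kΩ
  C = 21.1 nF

Step 1 — Angular frequency: ω = 2π·f = 2π·364 = 2287 rad/s.
Step 2 — Component impedances:
  R: Z = R = 2200 Ω
  C: Z = 1/(jωC) = -j/(ω·C) = 0 - j2.072e+04 Ω
Step 3 — Series combination: Z_total = R + C = 2200 - j2.072e+04 Ω = 2.084e+04∠-83.9° Ω.
Step 4 — Power factor: PF = cos(φ) = Re(Z)/|Z| = 2200/2.084e+04 = 0.1056.
Step 5 — Type: Im(Z) = -2.072e+04 ⇒ leading (phase φ = -83.9°).

PF = 0.1056 (leading, φ = -83.9°)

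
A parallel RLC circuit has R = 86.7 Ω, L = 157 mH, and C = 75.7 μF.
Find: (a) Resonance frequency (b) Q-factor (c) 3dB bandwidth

Step 1 — Resonance: ω₀ = 1/√(LC) = 1/√(0.157·7.57e-05) = 290.1 rad/s.
Step 2 — f₀ = ω₀/(2π) = 46.17 Hz.
Step 3 — Parallel Q: Q = R/(ω₀L) = 86.7/(290.1·0.157) = 1.904.
Step 4 — Bandwidth: Δω = ω₀/Q = 152.4 rad/s; BW = Δω/(2π) = 24.25 Hz.

(a) f₀ = 46.17 Hz  (b) Q = 1.904  (c) BW = 24.25 Hz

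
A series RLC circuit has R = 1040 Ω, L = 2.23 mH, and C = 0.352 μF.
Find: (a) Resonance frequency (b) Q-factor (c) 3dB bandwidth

Step 1 — Resonance: ω₀ = 1/√(LC) = 1/√(0.00223·3.52e-07) = 3.569e+04 rad/s.
Step 2 — f₀ = ω₀/(2π) = 5681 Hz.
Step 3 — Series Q: Q = ω₀L/R = 3.569e+04·0.00223/1040 = 0.07653.
Step 4 — Bandwidth: Δω = ω₀/Q = 4.664e+05 rad/s; BW = Δω/(2π) = 7.422e+04 Hz.

(a) f₀ = 5681 Hz  (b) Q = 0.07653  (c) BW = 7.422e+04 Hz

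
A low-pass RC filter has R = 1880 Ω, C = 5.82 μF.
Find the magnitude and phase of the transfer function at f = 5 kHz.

Step 1 — Angular frequency: ω = 2π·5000 = 3.142e+04 rad/s.
Step 2 — Transfer function: H(jω) = 1/(1 + jωRC).
Step 3 — Denominator: 1 + jωRC = 1 + j·3.142e+04·1880·5.82e-06 = 1 + j343.7.
Step 4 — H = 8.463e-06 - j0.002909.
Step 5 — Magnitude: |H| = 0.002909 (-50.7 dB); phase: φ = -89.8°.

|H| = 0.002909 (-50.7 dB), φ = -89.8°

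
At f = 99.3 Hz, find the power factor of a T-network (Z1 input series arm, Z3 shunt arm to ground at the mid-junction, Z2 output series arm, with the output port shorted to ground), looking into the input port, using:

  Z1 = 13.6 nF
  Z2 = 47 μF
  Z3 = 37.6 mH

Step 1 — Angular frequency: ω = 2π·f = 2π·99.3 = 623.9 rad/s.
Step 2 — Component impedances:
  Z1: Z = 1/(jωC) = -j/(ω·C) = 0 - j1.179e+05 Ω
  Z2: Z = 1/(jωC) = -j/(ω·C) = 0 - j34.1 Ω
  Z3: Z = jωL = j·623.9·0.0376 = 0 + j23.46 Ω
Step 3 — With the output port shorted to ground, the output series arm Z2 runs from the junction to ground; the shunt arm Z3 also runs from the junction to ground. They appear in parallel: Z3 || Z2 = 0 + j75.17 Ω.
Step 4 — Series with input arm Z1: Z_in = Z1 + (Z3 || Z2) = 0 - j1.178e+05 Ω = 1.178e+05∠-90.0° Ω.
Step 5 — Power factor: PF = cos(φ) = Re(Z)/|Z| = 0/1.178e+05 = 0.
Step 6 — Type: Im(Z) = -1.178e+05 ⇒ leading (phase φ = -90.0°).

PF = 0 (leading, φ = -90.0°)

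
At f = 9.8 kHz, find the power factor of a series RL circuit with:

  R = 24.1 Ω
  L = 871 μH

Step 1 — Angular frequency: ω = 2π·f = 2π·9800 = 6.158e+04 rad/s.
Step 2 — Component impedances:
  R: Z = R = 24.1 Ω
  L: Z = jωL = j·6.158e+04·0.000871 = 0 + j53.63 Ω
Step 3 — Series combination: Z_total = R + L = 24.1 + j53.63 Ω = 58.8∠65.8° Ω.
Step 4 — Power factor: PF = cos(φ) = Re(Z)/|Z| = 24.1/58.8 = 0.4099.
Step 5 — Type: Im(Z) = 53.63 ⇒ lagging (phase φ = 65.8°).

PF = 0.4099 (lagging, φ = 65.8°)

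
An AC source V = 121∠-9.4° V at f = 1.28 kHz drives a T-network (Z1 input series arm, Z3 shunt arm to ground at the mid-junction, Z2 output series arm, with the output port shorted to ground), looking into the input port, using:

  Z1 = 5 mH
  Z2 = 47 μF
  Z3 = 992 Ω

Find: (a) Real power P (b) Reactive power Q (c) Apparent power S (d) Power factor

Step 1 — Angular frequency: ω = 2π·f = 2π·1280 = 8042 rad/s.
Step 2 — Component impedances:
  Z1: Z = jωL = j·8042·0.005 = 0 + j40.21 Ω
  Z2: Z = 1/(jωC) = -j/(ω·C) = 0 - j2.646 Ω
  Z3: Z = R = 992 Ω
Step 3 — With the output port shorted to ground, the output series arm Z2 runs from the junction to ground; the shunt arm Z3 also runs from the junction to ground. They appear in parallel: Z3 || Z2 = 0.007055 - j2.646 Ω.
Step 4 — Series with input arm Z1: Z_in = Z1 + (Z3 || Z2) = 0.007055 + j37.57 Ω = 37.57∠90.0° Ω.
Step 5 — Source phasor: V = 121∠-9.4° V = 119.4 - j19.76 V.
Step 6 — Current: I = V / Z = -0.5255 - j3.178 A = 3.221∠-99.4° A.
Step 7 — Complex power: S = V·I* = 0.07319 + j389.7 VA.
Step 8 — Real power: P = Re(S) = 0.07319 W.
Step 9 — Reactive power: Q = Im(S) = 389.7 VAR.
Step 10 — Apparent power: |S| = 389.7 VA.
Step 11 — Power factor: PF = P/|S| = 0.0001878 (lagging).

(a) P = 0.07319 W  (b) Q = 389.7 VAR  (c) S = 389.7 VA  (d) PF = 0.0001878 (lagging)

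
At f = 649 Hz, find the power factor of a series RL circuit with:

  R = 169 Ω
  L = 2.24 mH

Step 1 — Angular frequency: ω = 2π·f = 2π·649 = 4078 rad/s.
Step 2 — Component impedances:
  R: Z = R = 169 Ω
  L: Z = jωL = j·4078·0.00224 = 0 + j9.134 Ω
Step 3 — Series combination: Z_total = R + L = 169 + j9.134 Ω = 169.2∠3.1° Ω.
Step 4 — Power factor: PF = cos(φ) = Re(Z)/|Z| = 169/169.25 = 0.9985.
Step 5 — Type: Im(Z) = 9.134 ⇒ lagging (phase φ = 3.1°).

PF = 0.9985 (lagging, φ = 3.1°)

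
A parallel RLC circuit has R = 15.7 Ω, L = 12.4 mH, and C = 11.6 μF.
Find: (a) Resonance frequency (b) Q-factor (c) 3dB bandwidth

Step 1 — Resonance: ω₀ = 1/√(LC) = 1/√(0.0124·1.16e-05) = 2637 rad/s.
Step 2 — f₀ = ω₀/(2π) = 419.6 Hz.
Step 3 — Parallel Q: Q = R/(ω₀L) = 15.7/(2637·0.0124) = 0.4802.
Step 4 — Bandwidth: Δω = ω₀/Q = 5491 rad/s; BW = Δω/(2π) = 873.9 Hz.

(a) f₀ = 419.6 Hz  (b) Q = 0.4802  (c) BW = 873.9 Hz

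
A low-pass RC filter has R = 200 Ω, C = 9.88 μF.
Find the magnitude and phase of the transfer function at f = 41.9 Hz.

Step 1 — Angular frequency: ω = 2π·41.9 = 263.3 rad/s.
Step 2 — Transfer function: H(jω) = 1/(1 + jωRC).
Step 3 — Denominator: 1 + jωRC = 1 + j·263.3·200·9.88e-06 = 1 + j0.5202.
Step 4 — H = 0.787 - j0.4094.
Step 5 — Magnitude: |H| = 0.8871 (-1.0 dB); phase: φ = -27.5°.

|H| = 0.8871 (-1.0 dB), φ = -27.5°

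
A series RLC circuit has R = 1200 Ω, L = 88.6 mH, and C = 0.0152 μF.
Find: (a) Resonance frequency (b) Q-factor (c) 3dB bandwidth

Step 1 — Resonance: ω₀ = 1/√(LC) = 1/√(0.0886·1.52e-08) = 2.725e+04 rad/s.
Step 2 — f₀ = ω₀/(2π) = 4337 Hz.
Step 3 — Series Q: Q = ω₀L/R = 2.725e+04·0.0886/1200 = 2.012.
Step 4 — Bandwidth: Δω = ω₀/Q = 1.354e+04 rad/s; BW = Δω/(2π) = 2156 Hz.

(a) f₀ = 4337 Hz  (b) Q = 2.012  (c) BW = 2156 Hz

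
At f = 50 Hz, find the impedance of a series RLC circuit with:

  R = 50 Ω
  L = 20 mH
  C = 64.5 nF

Step 1 — Angular frequency: ω = 2π·f = 2π·50 = 314.2 rad/s.
Step 2 — Component impedances:
  R: Z = R = 50 Ω
  L: Z = jωL = j·314.2·0.02 = 0 + j6.283 Ω
  C: Z = 1/(jωC) = -j/(ω·C) = 0 - j4.935e+04 Ω
Step 3 — Series combination: Z_total = R + L + C = 50 - j4.934e+04 Ω = 4.934e+04∠-89.9° Ω.

Z = 50 - j4.934e+04 Ω = 4.934e+04∠-89.9° Ω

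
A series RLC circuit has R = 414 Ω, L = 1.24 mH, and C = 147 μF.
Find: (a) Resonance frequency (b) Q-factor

Step 1 — Resonance condition Im(Z)=0 gives ω₀ = 1/√(LC).
Step 2 — ω₀ = 1/√(0.00124·0.000147) = 2342 rad/s.
Step 3 — f₀ = ω₀/(2π) = 372.8 Hz.
Step 4 — Series Q: Q = ω₀L/R = 2342·0.00124/414 = 0.007015.

(a) f₀ = 372.8 Hz  (b) Q = 0.007015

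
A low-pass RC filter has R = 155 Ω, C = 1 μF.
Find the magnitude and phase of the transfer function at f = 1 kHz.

Step 1 — Angular frequency: ω = 2π·1000 = 6283 rad/s.
Step 2 — Transfer function: H(jω) = 1/(1 + jωRC).
Step 3 — Denominator: 1 + jωRC = 1 + j·6283·155·1e-06 = 1 + j0.9739.
Step 4 — H = 0.5132 - j0.4998.
Step 5 — Magnitude: |H| = 0.7164 (-2.9 dB); phase: φ = -44.2°.

|H| = 0.7164 (-2.9 dB), φ = -44.2°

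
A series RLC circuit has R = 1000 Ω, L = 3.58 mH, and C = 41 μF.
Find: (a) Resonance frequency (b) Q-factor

Step 1 — Resonance condition Im(Z)=0 gives ω₀ = 1/√(LC).
Step 2 — ω₀ = 1/√(0.00358·4.1e-05) = 2610 rad/s.
Step 3 — f₀ = ω₀/(2π) = 415.4 Hz.
Step 4 — Series Q: Q = ω₀L/R = 2610·0.00358/1000 = 0.009344.

(a) f₀ = 415.4 Hz  (b) Q = 0.009344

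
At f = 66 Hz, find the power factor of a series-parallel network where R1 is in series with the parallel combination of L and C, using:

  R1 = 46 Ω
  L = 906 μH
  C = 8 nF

Step 1 — Angular frequency: ω = 2π·f = 2π·66 = 414.7 rad/s.
Step 2 — Component impedances:
  R1: Z = R = 46 Ω
  L: Z = jωL = j·414.7·0.000906 = 0 + j0.3757 Ω
  C: Z = 1/(jωC) = -j/(ω·C) = 0 - j3.014e+05 Ω
Step 3 — Parallel branch: L || C = 1/(1/L + 1/C) = 0 + j0.3757 Ω.
Step 4 — Series with R1: Z_total = R1 + (L || C) = 46 + j0.3757 Ω = 46∠0.5° Ω.
Step 5 — Power factor: PF = cos(φ) = Re(Z)/|Z| = 46/46 = 1.
Step 6 — Type: Im(Z) = 0.3757 ⇒ lagging (phase φ = 0.5°).

PF = 1 (lagging, φ = 0.5°)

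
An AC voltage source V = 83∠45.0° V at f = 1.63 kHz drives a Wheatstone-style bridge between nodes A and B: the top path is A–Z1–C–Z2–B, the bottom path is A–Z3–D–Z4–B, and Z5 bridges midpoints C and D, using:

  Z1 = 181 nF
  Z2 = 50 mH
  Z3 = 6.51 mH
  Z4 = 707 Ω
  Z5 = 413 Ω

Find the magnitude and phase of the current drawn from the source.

Step 1 — Angular frequency: ω = 2π·f = 2π·1630 = 1.024e+04 rad/s.
Step 2 — Component impedances:
  Z1: Z = 1/(jωC) = -j/(ω·C) = 0 - j539.5 Ω
  Z2: Z = jωL = j·1.024e+04·0.05 = 0 + j512.1 Ω
  Z3: Z = jωL = j·1.024e+04·0.00651 = 0 + j66.67 Ω
  Z4: Z = R = 707 Ω
  Z5: Z = R = 413 Ω
Step 3 — Bridge requires nodal analysis (the Z5 bridge couples midpoints C and D, so the two paths cannot be reduced to a simple series/parallel combination). Setting node B to ground and injecting 1 A at node A, the 3-node admittance system at A, C, D solves to V_A = Z_AB = 264.2 + j176.8 Ω = 317.9∠33.8° Ω.
Step 4 — Source phasor: V = 83∠45.0° V = 58.69 + j58.69 V.
Step 5 — Ohm's law: I = V / Z_total = (58.69 + j58.69) / (264.2 + j176.8) = 0.2561 + j0.05073 A.
Step 6 — Convert to polar: |I| = 0.2611 A, ∠I = 11.2°.

I = 0.2611∠11.2° A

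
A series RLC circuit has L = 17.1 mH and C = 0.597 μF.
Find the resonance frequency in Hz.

Step 1 — Resonance condition Im(Z)=0 gives ω₀ = 1/√(LC).
Step 2 — ω₀ = 1/√(0.0171·5.97e-07) = 9897 rad/s.
Step 3 — f₀ = ω₀/(2π) = 1575 Hz.

f₀ = 1575 Hz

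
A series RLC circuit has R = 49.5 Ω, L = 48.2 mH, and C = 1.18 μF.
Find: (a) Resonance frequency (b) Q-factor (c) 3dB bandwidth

Step 1 — Resonance: ω₀ = 1/√(LC) = 1/√(0.0482·1.18e-06) = 4193 rad/s.
Step 2 — f₀ = ω₀/(2π) = 667.4 Hz.
Step 3 — Series Q: Q = ω₀L/R = 4193·0.0482/49.5 = 4.083.
Step 4 — Bandwidth: Δω = ω₀/Q = 1027 rad/s; BW = Δω/(2π) = 163.4 Hz.

(a) f₀ = 667.4 Hz  (b) Q = 4.083  (c) BW = 163.4 Hz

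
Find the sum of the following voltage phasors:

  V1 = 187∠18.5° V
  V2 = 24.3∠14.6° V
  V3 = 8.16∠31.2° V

Step 1 — Convert each phasor to rectangular form:
  V1 = 187·(cos(18.5°) + j·sin(18.5°)) = 177.3 + j59.34 V
  V2 = 24.3·(cos(14.6°) + j·sin(14.6°)) = 23.52 + j6.125 V
  V3 = 8.16·(cos(31.2°) + j·sin(31.2°)) = 6.98 + j4.227 V
Step 2 — Sum components: V_total = 207.8 + j69.69 V.
Step 3 — Convert to polar: |V_total| = 219.2 V, ∠V_total = 18.5°.

V_total = 219.2∠18.5° V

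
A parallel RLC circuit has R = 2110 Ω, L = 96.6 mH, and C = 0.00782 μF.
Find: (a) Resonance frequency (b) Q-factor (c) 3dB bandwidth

Step 1 — Resonance: ω₀ = 1/√(LC) = 1/√(0.0966·7.82e-09) = 3.638e+04 rad/s.
Step 2 — f₀ = ω₀/(2π) = 5791 Hz.
Step 3 — Parallel Q: Q = R/(ω₀L) = 2110/(3.638e+04·0.0966) = 0.6003.
Step 4 — Bandwidth: Δω = ω₀/Q = 6.061e+04 rad/s; BW = Δω/(2π) = 9646 Hz.

(a) f₀ = 5791 Hz  (b) Q = 0.6003  (c) BW = 9646 Hz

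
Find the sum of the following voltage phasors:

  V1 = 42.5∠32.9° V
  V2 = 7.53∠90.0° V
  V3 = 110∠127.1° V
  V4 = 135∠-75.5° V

Step 1 — Convert each phasor to rectangular form:
  V1 = 42.5·(cos(32.9°) + j·sin(32.9°)) = 35.68 + j23.08 V
  V2 = 7.53·(cos(90.0°) + j·sin(90.0°)) = 0 + j7.53 V
  V3 = 110·(cos(127.1°) + j·sin(127.1°)) = -66.35 + j87.73 V
  V4 = 135·(cos(-75.5°) + j·sin(-75.5°)) = 33.8 - j130.7 V
Step 2 — Sum components: V_total = 3.132 - j12.35 V.
Step 3 — Convert to polar: |V_total| = 12.74 V, ∠V_total = -75.8°.

V_total = 12.74∠-75.8° V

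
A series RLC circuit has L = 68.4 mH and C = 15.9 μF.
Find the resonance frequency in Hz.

Step 1 — Resonance condition Im(Z)=0 gives ω₀ = 1/√(LC).
Step 2 — ω₀ = 1/√(0.0684·1.59e-05) = 958.9 rad/s.
Step 3 — f₀ = ω₀/(2π) = 152.6 Hz.

f₀ = 152.6 Hz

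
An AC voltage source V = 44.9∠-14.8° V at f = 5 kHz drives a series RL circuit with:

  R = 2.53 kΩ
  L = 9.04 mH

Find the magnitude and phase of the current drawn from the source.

Step 1 — Angular frequency: ω = 2π·f = 2π·5000 = 3.142e+04 rad/s.
Step 2 — Component impedances:
  R: Z = R = 2530 Ω
  L: Z = jωL = j·3.142e+04·0.00904 = 0 + j284 Ω
Step 3 — Series combination: Z_total = R + L = 2530 + j284 Ω = 2546∠6.4° Ω.
Step 4 — Source phasor: V = 44.9∠-14.8° V = 43.41 - j11.47 V.
Step 5 — Ohm's law: I = V / Z_total = (43.41 - j11.47) / (2530 + j284) = 0.01644 - j0.006379 A.
Step 6 — Convert to polar: |I| = 0.01764 A, ∠I = -21.2°.

I = 0.01764∠-21.2° A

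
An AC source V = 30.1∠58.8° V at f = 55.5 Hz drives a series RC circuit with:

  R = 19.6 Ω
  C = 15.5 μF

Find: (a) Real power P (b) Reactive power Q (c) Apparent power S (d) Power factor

Step 1 — Angular frequency: ω = 2π·f = 2π·55.5 = 348.7 rad/s.
Step 2 — Component impedances:
  R: Z = R = 19.6 Ω
  C: Z = 1/(jωC) = -j/(ω·C) = 0 - j185 Ω
Step 3 — Series combination: Z_total = R + C = 19.6 - j185 Ω = 186∠-84.0° Ω.
Step 4 — Source phasor: V = 30.1∠58.8° V = 15.59 + j25.75 V.
Step 5 — Current: I = V / Z = -0.1288 + j0.09792 A = 0.1618∠142.8° A.
Step 6 — Complex power: S = V·I* = 0.513 - j4.843 VA.
Step 7 — Real power: P = Re(S) = 0.513 W.
Step 8 — Reactive power: Q = Im(S) = -4.843 VAR.
Step 9 — Apparent power: |S| = 4.87 VA.
Step 10 — Power factor: PF = P/|S| = 0.1054 (leading).

(a) P = 0.513 W  (b) Q = -4.843 VAR  (c) S = 4.87 VA  (d) PF = 0.1054 (leading)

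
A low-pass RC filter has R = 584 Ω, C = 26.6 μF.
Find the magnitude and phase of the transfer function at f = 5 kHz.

Step 1 — Angular frequency: ω = 2π·5000 = 3.142e+04 rad/s.
Step 2 — Transfer function: H(jω) = 1/(1 + jωRC).
Step 3 — Denominator: 1 + jωRC = 1 + j·3.142e+04·584·2.66e-05 = 1 + j488.
Step 4 — H = 4.199e-06 - j0.002049.
Step 5 — Magnitude: |H| = 0.002049 (-53.8 dB); phase: φ = -89.9°.

|H| = 0.002049 (-53.8 dB), φ = -89.9°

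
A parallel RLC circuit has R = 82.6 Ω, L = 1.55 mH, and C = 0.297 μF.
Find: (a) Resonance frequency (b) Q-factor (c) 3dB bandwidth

Step 1 — Resonance: ω₀ = 1/√(LC) = 1/√(0.00155·2.97e-07) = 4.661e+04 rad/s.
Step 2 — f₀ = ω₀/(2π) = 7418 Hz.
Step 3 — Parallel Q: Q = R/(ω₀L) = 82.6/(4.661e+04·0.00155) = 1.143.
Step 4 — Bandwidth: Δω = ω₀/Q = 4.076e+04 rad/s; BW = Δω/(2π) = 6488 Hz.

(a) f₀ = 7418 Hz  (b) Q = 1.143  (c) BW = 6488 Hz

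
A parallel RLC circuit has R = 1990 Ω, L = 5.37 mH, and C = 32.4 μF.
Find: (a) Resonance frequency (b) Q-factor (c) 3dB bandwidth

Step 1 — Resonance: ω₀ = 1/√(LC) = 1/√(0.00537·3.24e-05) = 2397 rad/s.
Step 2 — f₀ = ω₀/(2π) = 381.6 Hz.
Step 3 — Parallel Q: Q = R/(ω₀L) = 1990/(2397·0.00537) = 154.6.
Step 4 — Bandwidth: Δω = ω₀/Q = 15.51 rad/s; BW = Δω/(2π) = 2.468 Hz.

(a) f₀ = 381.6 Hz  (b) Q = 154.6  (c) BW = 2.468 Hz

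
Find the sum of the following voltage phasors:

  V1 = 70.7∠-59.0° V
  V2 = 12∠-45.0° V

Step 1 — Convert each phasor to rectangular form:
  V1 = 70.7·(cos(-59.0°) + j·sin(-59.0°)) = 36.41 - j60.6 V
  V2 = 12·(cos(-45.0°) + j·sin(-45.0°)) = 8.485 - j8.485 V
Step 2 — Sum components: V_total = 44.9 - j69.09 V.
Step 3 — Convert to polar: |V_total| = 82.39 V, ∠V_total = -57.0°.

V_total = 82.39∠-57.0° V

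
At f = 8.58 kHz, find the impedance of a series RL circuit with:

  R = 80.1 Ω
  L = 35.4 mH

Step 1 — Angular frequency: ω = 2π·f = 2π·8580 = 5.391e+04 rad/s.
Step 2 — Component impedances:
  R: Z = R = 80.1 Ω
  L: Z = jωL = j·5.391e+04·0.0354 = 0 + j1908 Ω
Step 3 — Series combination: Z_total = R + L = 80.1 + j1908 Ω = 1910∠87.6° Ω.

Z = 80.1 + j1908 Ω = 1910∠87.6° Ω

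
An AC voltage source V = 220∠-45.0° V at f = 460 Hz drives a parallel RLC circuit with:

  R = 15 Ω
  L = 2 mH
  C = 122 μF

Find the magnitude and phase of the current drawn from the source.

Step 1 — Angular frequency: ω = 2π·f = 2π·460 = 2890 rad/s.
Step 2 — Component impedances:
  R: Z = R = 15 Ω
  L: Z = jωL = j·2890·0.002 = 0 + j5.781 Ω
  C: Z = 1/(jωC) = -j/(ω·C) = 0 - j2.836 Ω
Step 3 — Parallel combination: 1/Z_total = 1/R + 1/L + 1/C; Z_total = 1.816 - j4.893 Ω = 5.219∠-69.6° Ω.
Step 4 — Source phasor: V = 220∠-45.0° V = 155.6 - j155.6 V.
Step 5 — Ohm's law: I = V / Z_total = (155.6 - j155.6) / (1.816 - j4.893) = 38.31 + j17.57 A.
Step 6 — Convert to polar: |I| = 42.15 A, ∠I = 24.6°.

I = 42.15∠24.6° A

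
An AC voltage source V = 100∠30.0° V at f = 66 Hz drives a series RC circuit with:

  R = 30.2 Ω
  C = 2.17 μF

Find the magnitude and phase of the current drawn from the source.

Step 1 — Angular frequency: ω = 2π·f = 2π·66 = 414.7 rad/s.
Step 2 — Component impedances:
  R: Z = R = 30.2 Ω
  C: Z = 1/(jωC) = -j/(ω·C) = 0 - j1111 Ω
Step 3 — Series combination: Z_total = R + C = 30.2 - j1111 Ω = 1112∠-88.4° Ω.
Step 4 — Source phasor: V = 100∠30.0° V = 86.6 + j50 V.
Step 5 — Ohm's law: I = V / Z_total = (86.6 + j50) / (30.2 - j1111) = -0.04284 + j0.0791 A.
Step 6 — Convert to polar: |I| = 0.08995 A, ∠I = 118.4°.

I = 0.08995∠118.4° A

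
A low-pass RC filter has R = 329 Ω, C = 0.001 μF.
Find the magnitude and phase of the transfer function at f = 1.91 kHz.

Step 1 — Angular frequency: ω = 2π·1910 = 1.2e+04 rad/s.
Step 2 — Transfer function: H(jω) = 1/(1 + jωRC).
Step 3 — Denominator: 1 + jωRC = 1 + j·1.2e+04·329·1e-09 = 1 + j0.003948.
Step 4 — H = 1 - j0.003948.
Step 5 — Magnitude: |H| = 1 (-0.0 dB); phase: φ = -0.2°.

|H| = 1 (-0.0 dB), φ = -0.2°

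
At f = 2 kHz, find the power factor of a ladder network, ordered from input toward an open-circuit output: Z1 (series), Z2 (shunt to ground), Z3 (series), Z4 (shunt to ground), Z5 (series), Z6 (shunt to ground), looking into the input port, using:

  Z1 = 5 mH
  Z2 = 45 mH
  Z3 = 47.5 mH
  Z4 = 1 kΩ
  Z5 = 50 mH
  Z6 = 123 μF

Step 1 — Angular frequency: ω = 2π·f = 2π·2000 = 1.257e+04 rad/s.
Step 2 — Component impedances:
  Z1: Z = jωL = j·1.257e+04·0.005 = 0 + j62.83 Ω
  Z2: Z = jωL = j·1.257e+04·0.045 = 0 + j565.5 Ω
  Z3: Z = jωL = j·1.257e+04·0.0475 = 0 + j596.9 Ω
  Z4: Z = R = 1000 Ω
  Z5: Z = jωL = j·1.257e+04·0.05 = 0 + j628.3 Ω
  Z6: Z = 1/(jωC) = -j/(ω·C) = 0 - j0.647 Ω
Step 3 — Ladder network (open output): work backward from the far end, alternating series and parallel combinations. Z_in = 33.72 + j435.9 Ω = 437.2∠85.6° Ω.
Step 4 — Power factor: PF = cos(φ) = Re(Z)/|Z| = 33.715/437.24 = 0.07711.
Step 5 — Type: Im(Z) = 435.9 ⇒ lagging (phase φ = 85.6°).

PF = 0.07711 (lagging, φ = 85.6°)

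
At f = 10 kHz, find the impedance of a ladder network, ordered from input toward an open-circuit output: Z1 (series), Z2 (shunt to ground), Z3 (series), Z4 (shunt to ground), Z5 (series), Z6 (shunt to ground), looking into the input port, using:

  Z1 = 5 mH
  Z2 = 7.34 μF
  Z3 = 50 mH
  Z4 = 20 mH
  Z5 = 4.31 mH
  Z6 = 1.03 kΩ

Step 1 — Angular frequency: ω = 2π·f = 2π·1e+04 = 6.283e+04 rad/s.
Step 2 — Component impedances:
  Z1: Z = jωL = j·6.283e+04·0.005 = 0 + j314.2 Ω
  Z2: Z = 1/(jωC) = -j/(ω·C) = 0 - j2.168 Ω
  Z3: Z = jωL = j·6.283e+04·0.05 = 0 + j3142 Ω
  Z4: Z = jωL = j·6.283e+04·0.02 = 0 + j1257 Ω
  Z5: Z = jωL = j·6.283e+04·0.00431 = 0 + j270.8 Ω
  Z6: Z = R = 1030 Ω
Step 3 — Ladder network (open output): work backward from the far end, alternating series and parallel combinations. Z_in = 0.0001631 + j312 Ω = 312∠90.0° Ω.

Z = 0.0001631 + j312 Ω = 312∠90.0° Ω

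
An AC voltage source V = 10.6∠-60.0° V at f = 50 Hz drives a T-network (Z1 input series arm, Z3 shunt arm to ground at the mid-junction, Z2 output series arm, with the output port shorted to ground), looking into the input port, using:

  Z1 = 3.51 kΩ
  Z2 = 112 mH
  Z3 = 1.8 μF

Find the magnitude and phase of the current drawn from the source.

Step 1 — Angular frequency: ω = 2π·f = 2π·50 = 314.2 rad/s.
Step 2 — Component impedances:
  Z1: Z = R = 3510 Ω
  Z2: Z = jωL = j·314.2·0.112 = 0 + j35.19 Ω
  Z3: Z = 1/(jωC) = -j/(ω·C) = 0 - j1768 Ω
Step 3 — With the output port shorted to ground, the output series arm Z2 runs from the junction to ground; the shunt arm Z3 also runs from the junction to ground. They appear in parallel: Z3 || Z2 = 0 + j35.9 Ω.
Step 4 — Series with input arm Z1: Z_in = Z1 + (Z3 || Z2) = 3510 + j35.9 Ω = 3510∠0.6° Ω.
Step 5 — Source phasor: V = 10.6∠-60.0° V = 5.3 - j9.18 V.
Step 6 — Ohm's law: I = V / Z_total = (5.3 - j9.18) / (3510 + j35.9) = 0.001483 - j0.002631 A.
Step 7 — Convert to polar: |I| = 0.00302 A, ∠I = -60.6°.

I = 0.00302∠-60.6° A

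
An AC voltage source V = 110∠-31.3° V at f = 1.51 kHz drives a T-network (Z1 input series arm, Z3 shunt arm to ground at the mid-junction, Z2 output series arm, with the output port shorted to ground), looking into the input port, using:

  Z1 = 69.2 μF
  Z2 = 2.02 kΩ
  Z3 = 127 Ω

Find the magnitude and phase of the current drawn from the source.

Step 1 — Angular frequency: ω = 2π·f = 2π·1510 = 9488 rad/s.
Step 2 — Component impedances:
  Z1: Z = 1/(jωC) = -j/(ω·C) = 0 - j1.523 Ω
  Z2: Z = R = 2020 Ω
  Z3: Z = R = 127 Ω
Step 3 — With the output port shorted to ground, the output series arm Z2 runs from the junction to ground; the shunt arm Z3 also runs from the junction to ground. They appear in parallel: Z3 || Z2 = 119.5 Ω.
Step 4 — Series with input arm Z1: Z_in = Z1 + (Z3 || Z2) = 119.5 - j1.523 Ω = 119.5∠-0.7° Ω.
Step 5 — Source phasor: V = 110∠-31.3° V = 93.99 - j57.15 V.
Step 6 — Ohm's law: I = V / Z_total = (93.99 - j57.15) / (119.5 - j1.523) = 0.7926 - j0.4682 A.
Step 7 — Convert to polar: |I| = 0.9205 A, ∠I = -30.6°.

I = 0.9205∠-30.6° A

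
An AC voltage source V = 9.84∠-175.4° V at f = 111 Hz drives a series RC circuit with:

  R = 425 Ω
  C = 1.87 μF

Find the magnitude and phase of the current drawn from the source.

Step 1 — Angular frequency: ω = 2π·f = 2π·111 = 697.4 rad/s.
Step 2 — Component impedances:
  R: Z = R = 425 Ω
  C: Z = 1/(jωC) = -j/(ω·C) = 0 - j766.8 Ω
Step 3 — Series combination: Z_total = R + C = 425 - j766.8 Ω = 876.7∠-61.0° Ω.
Step 4 — Source phasor: V = 9.84∠-175.4° V = -9.808 - j0.7892 V.
Step 5 — Ohm's law: I = V / Z_total = (-9.808 - j0.7892) / (425 - j766.8) = -0.004637 - j0.01022 A.
Step 6 — Convert to polar: |I| = 0.01122 A, ∠I = -114.4°.

I = 0.01122∠-114.4° A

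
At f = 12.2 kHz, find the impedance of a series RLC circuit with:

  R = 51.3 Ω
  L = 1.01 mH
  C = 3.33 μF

Step 1 — Angular frequency: ω = 2π·f = 2π·1.22e+04 = 7.665e+04 rad/s.
Step 2 — Component impedances:
  R: Z = R = 51.3 Ω
  L: Z = jωL = j·7.665e+04·0.00101 = 0 + j77.42 Ω
  C: Z = 1/(jωC) = -j/(ω·C) = 0 - j3.918 Ω
Step 3 — Series combination: Z_total = R + L + C = 51.3 + j73.5 Ω = 89.64∠55.1° Ω.

Z = 51.3 + j73.5 Ω = 89.64∠55.1° Ω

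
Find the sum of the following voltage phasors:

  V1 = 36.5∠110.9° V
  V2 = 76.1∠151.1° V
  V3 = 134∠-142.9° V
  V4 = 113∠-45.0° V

Step 1 — Convert each phasor to rectangular form:
  V1 = 36.5·(cos(110.9°) + j·sin(110.9°)) = -13.02 + j34.1 V
  V2 = 76.1·(cos(151.1°) + j·sin(151.1°)) = -66.62 + j36.78 V
  V3 = 134·(cos(-142.9°) + j·sin(-142.9°)) = -106.9 - j80.83 V
  V4 = 113·(cos(-45.0°) + j·sin(-45.0°)) = 79.9 - j79.9 V
Step 2 — Sum components: V_total = -106.6 - j89.86 V.
Step 3 — Convert to polar: |V_total| = 139.4 V, ∠V_total = -139.9°.

V_total = 139.4∠-139.9° V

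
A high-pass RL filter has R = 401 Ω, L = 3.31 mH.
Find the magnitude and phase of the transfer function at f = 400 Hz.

Step 1 — Angular frequency: ω = 2π·400 = 2513 rad/s.
Step 2 — Transfer function: H(jω) = jωL/(R + jωL).
Step 3 — Numerator jωL = j·8.319; denominator R + jωL = 401 + j8.319.
Step 4 — H = 0.0004302 + j0.02074.
Step 5 — Magnitude: |H| = 0.02074 (-33.7 dB); phase: φ = 88.8°.

|H| = 0.02074 (-33.7 dB), φ = 88.8°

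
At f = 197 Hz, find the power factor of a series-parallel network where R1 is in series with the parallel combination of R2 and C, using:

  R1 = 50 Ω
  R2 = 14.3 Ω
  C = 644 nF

Step 1 — Angular frequency: ω = 2π·f = 2π·197 = 1238 rad/s.
Step 2 — Component impedances:
  R1: Z = R = 50 Ω
  R2: Z = R = 14.3 Ω
  C: Z = 1/(jωC) = -j/(ω·C) = 0 - j1254 Ω
Step 3 — Parallel branch: R2 || C = 1/(1/R2 + 1/C) = 14.3 - j0.163 Ω.
Step 4 — Series with R1: Z_total = R1 + (R2 || C) = 64.3 - j0.163 Ω = 64.3∠-0.1° Ω.
Step 5 — Power factor: PF = cos(φ) = Re(Z)/|Z| = 64.3/64.3 = 1.
Step 6 — Type: Im(Z) = -0.163 ⇒ leading (phase φ = -0.1°).

PF = 1 (leading, φ = -0.1°)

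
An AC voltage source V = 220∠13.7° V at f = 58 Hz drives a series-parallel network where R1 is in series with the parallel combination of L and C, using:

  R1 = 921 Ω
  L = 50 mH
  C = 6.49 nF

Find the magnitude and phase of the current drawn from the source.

Step 1 — Angular frequency: ω = 2π·f = 2π·58 = 364.4 rad/s.
Step 2 — Component impedances:
  R1: Z = R = 921 Ω
  L: Z = jωL = j·364.4·0.05 = 0 + j18.22 Ω
  C: Z = 1/(jωC) = -j/(ω·C) = 0 - j4.228e+05 Ω
Step 3 — Parallel branch: L || C = 1/(1/L + 1/C) = 0 + j18.22 Ω.
Step 4 — Series with R1: Z_total = R1 + (L || C) = 921 + j18.22 Ω = 921.2∠1.1° Ω.
Step 5 — Source phasor: V = 220∠13.7° V = 213.7 + j52.1 V.
Step 6 — Ohm's law: I = V / Z_total = (213.7 + j52.1) / (921 + j18.22) = 0.2331 + j0.05196 A.
Step 7 — Convert to polar: |I| = 0.2388 A, ∠I = 12.6°.

I = 0.2388∠12.6° A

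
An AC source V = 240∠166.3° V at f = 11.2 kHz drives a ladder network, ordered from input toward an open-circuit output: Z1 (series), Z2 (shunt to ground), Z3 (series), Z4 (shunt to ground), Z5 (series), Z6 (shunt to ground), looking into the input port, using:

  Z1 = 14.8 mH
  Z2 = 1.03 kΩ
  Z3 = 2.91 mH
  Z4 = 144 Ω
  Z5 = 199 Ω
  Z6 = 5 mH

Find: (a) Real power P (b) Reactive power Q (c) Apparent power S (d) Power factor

Step 1 — Angular frequency: ω = 2π·f = 2π·1.12e+04 = 7.037e+04 rad/s.
Step 2 — Component impedances:
  Z1: Z = jωL = j·7.037e+04·0.0148 = 0 + j1042 Ω
  Z2: Z = R = 1030 Ω
  Z3: Z = jωL = j·7.037e+04·0.00291 = 0 + j204.8 Ω
  Z4: Z = R = 144 Ω
  Z5: Z = R = 199 Ω
  Z6: Z = jωL = j·7.037e+04·0.005 = 0 + j351.9 Ω
Step 3 — Ladder network (open output): work backward from the far end, alternating series and parallel combinations. Z_in = 140.6 + j1224 Ω = 1232∠83.4° Ω.
Step 4 — Source phasor: V = 240∠166.3° V = -233.2 + j56.84 V.
Step 5 — Current: I = V / Z = 0.02424 + j0.1933 A = 0.1948∠82.9° A.
Step 6 — Complex power: S = V·I* = 5.333 + j46.44 VA.
Step 7 — Real power: P = Re(S) = 5.333 W.
Step 8 — Reactive power: Q = Im(S) = 46.44 VAR.
Step 9 — Apparent power: |S| = 46.75 VA.
Step 10 — Power factor: PF = P/|S| = 0.1141 (lagging).

(a) P = 5.333 W  (b) Q = 46.44 VAR  (c) S = 46.75 VA  (d) PF = 0.1141 (lagging)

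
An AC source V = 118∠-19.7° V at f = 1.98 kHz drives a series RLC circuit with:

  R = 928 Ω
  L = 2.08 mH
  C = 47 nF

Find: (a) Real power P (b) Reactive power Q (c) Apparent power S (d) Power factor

Step 1 — Angular frequency: ω = 2π·f = 2π·1980 = 1.244e+04 rad/s.
Step 2 — Component impedances:
  R: Z = R = 928 Ω
  L: Z = jωL = j·1.244e+04·0.00208 = 0 + j25.88 Ω
  C: Z = 1/(jωC) = -j/(ω·C) = 0 - j1710 Ω
Step 3 — Series combination: Z_total = R + L + C = 928 - j1684 Ω = 1923∠-61.1° Ω.
Step 4 — Source phasor: V = 118∠-19.7° V = 111.1 - j39.78 V.
Step 5 — Current: I = V / Z = 0.04599 + j0.04062 A = 0.06136∠41.4° A.
Step 6 — Complex power: S = V·I* = 3.494 - j6.342 VA.
Step 7 — Real power: P = Re(S) = 3.494 W.
Step 8 — Reactive power: Q = Im(S) = -6.342 VAR.
Step 9 — Apparent power: |S| = 7.24 VA.
Step 10 — Power factor: PF = P/|S| = 0.4826 (leading).

(a) P = 3.494 W  (b) Q = -6.342 VAR  (c) S = 7.24 VA  (d) PF = 0.4826 (leading)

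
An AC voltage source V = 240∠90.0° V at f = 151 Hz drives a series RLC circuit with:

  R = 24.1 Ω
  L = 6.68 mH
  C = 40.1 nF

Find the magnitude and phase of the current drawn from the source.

Step 1 — Angular frequency: ω = 2π·f = 2π·151 = 948.8 rad/s.
Step 2 — Component impedances:
  R: Z = R = 24.1 Ω
  L: Z = jωL = j·948.8·0.00668 = 0 + j6.338 Ω
  C: Z = 1/(jωC) = -j/(ω·C) = 0 - j2.628e+04 Ω
Step 3 — Series combination: Z_total = R + L + C = 24.1 - j2.628e+04 Ω = 2.628e+04∠-89.9° Ω.
Step 4 — Source phasor: V = 240∠90.0° V = 0 + j240 V.
Step 5 — Ohm's law: I = V / Z_total = (0 + j240) / (24.1 - j2.628e+04) = -0.009133 + j8.376e-06 A.
Step 6 — Convert to polar: |I| = 0.009133 A, ∠I = 179.9°.

I = 0.009133∠179.9° A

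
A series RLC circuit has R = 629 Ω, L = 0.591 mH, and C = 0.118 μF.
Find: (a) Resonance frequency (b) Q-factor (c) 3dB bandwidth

Step 1 — Resonance condition Im(Z)=0 gives ω₀ = 1/√(LC).
Step 2 — ω₀ = 1/√(0.000591·1.18e-07) = 1.197e+05 rad/s.
Step 3 — f₀ = ω₀/(2π) = 1.906e+04 Hz.
Step 4 — Series Q: Q = ω₀L/R = 1.197e+05·0.000591/629 = 0.1125.
Step 5 — 3dB bandwidth: Δω = ω₀/Q = 1.064e+06 rad/s; BW = Δω/(2π) = 1.694e+05 Hz.

(a) f₀ = 1.906e+04 Hz  (b) Q = 0.1125  (c) BW = 1.694e+05 Hz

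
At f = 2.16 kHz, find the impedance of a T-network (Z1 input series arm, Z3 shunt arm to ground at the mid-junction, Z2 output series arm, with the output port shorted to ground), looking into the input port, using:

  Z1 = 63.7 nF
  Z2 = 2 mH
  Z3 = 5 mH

Step 1 — Angular frequency: ω = 2π·f = 2π·2160 = 1.357e+04 rad/s.
Step 2 — Component impedances:
  Z1: Z = 1/(jωC) = -j/(ω·C) = 0 - j1157 Ω
  Z2: Z = jωL = j·1.357e+04·0.002 = 0 + j27.14 Ω
  Z3: Z = jωL = j·1.357e+04·0.005 = 0 + j67.86 Ω
Step 3 — With the output port shorted to ground, the output series arm Z2 runs from the junction to ground; the shunt arm Z3 also runs from the junction to ground. They appear in parallel: Z3 || Z2 = 0 + j19.39 Ω.
Step 4 — Series with input arm Z1: Z_in = Z1 + (Z3 || Z2) = 0 - j1137 Ω = 1137∠-90.0° Ω.

Z = 0 - j1137 Ω = 1137∠-90.0° Ω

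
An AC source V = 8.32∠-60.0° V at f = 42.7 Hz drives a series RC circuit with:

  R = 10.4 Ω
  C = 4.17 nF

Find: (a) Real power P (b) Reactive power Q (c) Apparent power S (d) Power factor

Step 1 — Angular frequency: ω = 2π·f = 2π·42.7 = 268.3 rad/s.
Step 2 — Component impedances:
  R: Z = R = 10.4 Ω
  C: Z = 1/(jωC) = -j/(ω·C) = 0 - j8.938e+05 Ω
Step 3 — Series combination: Z_total = R + C = 10.4 - j8.938e+05 Ω = 8.938e+05∠-90.0° Ω.
Step 4 — Source phasor: V = 8.32∠-60.0° V = 4.16 - j7.205 V.
Step 5 — Current: I = V / Z = 8.061e-06 + j4.654e-06 A = 9.308e-06∠30.0° A.
Step 6 — Complex power: S = V·I* = 9.011e-10 - j7.744e-05 VA.
Step 7 — Real power: P = Re(S) = 9.011e-10 W.
Step 8 — Reactive power: Q = Im(S) = -7.744e-05 VAR.
Step 9 — Apparent power: |S| = 7.744e-05 VA.
Step 10 — Power factor: PF = P/|S| = 1.164e-05 (leading).

(a) P = 9.011e-10 W  (b) Q = -7.744e-05 VAR  (c) S = 7.744e-05 VA  (d) PF = 1.164e-05 (leading)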